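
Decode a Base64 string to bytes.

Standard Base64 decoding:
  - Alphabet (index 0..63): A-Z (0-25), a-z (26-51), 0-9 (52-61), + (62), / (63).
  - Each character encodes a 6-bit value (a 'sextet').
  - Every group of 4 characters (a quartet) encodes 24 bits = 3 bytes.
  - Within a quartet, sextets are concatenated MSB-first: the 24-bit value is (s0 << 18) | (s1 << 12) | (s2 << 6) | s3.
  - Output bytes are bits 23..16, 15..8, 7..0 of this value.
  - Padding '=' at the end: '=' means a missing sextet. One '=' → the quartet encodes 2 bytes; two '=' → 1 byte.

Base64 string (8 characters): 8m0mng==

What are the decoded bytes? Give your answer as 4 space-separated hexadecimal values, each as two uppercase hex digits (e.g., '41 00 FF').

After char 0 ('8'=60): chars_in_quartet=1 acc=0x3C bytes_emitted=0
After char 1 ('m'=38): chars_in_quartet=2 acc=0xF26 bytes_emitted=0
After char 2 ('0'=52): chars_in_quartet=3 acc=0x3C9B4 bytes_emitted=0
After char 3 ('m'=38): chars_in_quartet=4 acc=0xF26D26 -> emit F2 6D 26, reset; bytes_emitted=3
After char 4 ('n'=39): chars_in_quartet=1 acc=0x27 bytes_emitted=3
After char 5 ('g'=32): chars_in_quartet=2 acc=0x9E0 bytes_emitted=3
Padding '==': partial quartet acc=0x9E0 -> emit 9E; bytes_emitted=4

Answer: F2 6D 26 9E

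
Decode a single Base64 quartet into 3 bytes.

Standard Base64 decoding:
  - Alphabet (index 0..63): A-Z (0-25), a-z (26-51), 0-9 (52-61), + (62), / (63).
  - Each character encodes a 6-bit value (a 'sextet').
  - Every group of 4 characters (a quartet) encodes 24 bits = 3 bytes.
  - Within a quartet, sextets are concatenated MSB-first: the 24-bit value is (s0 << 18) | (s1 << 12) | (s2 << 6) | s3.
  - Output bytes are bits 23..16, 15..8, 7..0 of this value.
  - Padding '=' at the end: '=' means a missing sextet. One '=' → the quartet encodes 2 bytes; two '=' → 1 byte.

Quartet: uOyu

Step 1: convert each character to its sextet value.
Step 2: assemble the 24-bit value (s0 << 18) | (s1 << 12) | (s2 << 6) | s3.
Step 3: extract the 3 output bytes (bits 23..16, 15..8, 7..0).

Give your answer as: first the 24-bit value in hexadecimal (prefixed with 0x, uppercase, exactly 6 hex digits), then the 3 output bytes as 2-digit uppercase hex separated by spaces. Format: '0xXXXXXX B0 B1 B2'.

Answer: 0xB8ECAE B8 EC AE

Derivation:
Sextets: u=46, O=14, y=50, u=46
24-bit: (46<<18) | (14<<12) | (50<<6) | 46
      = 0xB80000 | 0x00E000 | 0x000C80 | 0x00002E
      = 0xB8ECAE
Bytes: (v>>16)&0xFF=B8, (v>>8)&0xFF=EC, v&0xFF=AE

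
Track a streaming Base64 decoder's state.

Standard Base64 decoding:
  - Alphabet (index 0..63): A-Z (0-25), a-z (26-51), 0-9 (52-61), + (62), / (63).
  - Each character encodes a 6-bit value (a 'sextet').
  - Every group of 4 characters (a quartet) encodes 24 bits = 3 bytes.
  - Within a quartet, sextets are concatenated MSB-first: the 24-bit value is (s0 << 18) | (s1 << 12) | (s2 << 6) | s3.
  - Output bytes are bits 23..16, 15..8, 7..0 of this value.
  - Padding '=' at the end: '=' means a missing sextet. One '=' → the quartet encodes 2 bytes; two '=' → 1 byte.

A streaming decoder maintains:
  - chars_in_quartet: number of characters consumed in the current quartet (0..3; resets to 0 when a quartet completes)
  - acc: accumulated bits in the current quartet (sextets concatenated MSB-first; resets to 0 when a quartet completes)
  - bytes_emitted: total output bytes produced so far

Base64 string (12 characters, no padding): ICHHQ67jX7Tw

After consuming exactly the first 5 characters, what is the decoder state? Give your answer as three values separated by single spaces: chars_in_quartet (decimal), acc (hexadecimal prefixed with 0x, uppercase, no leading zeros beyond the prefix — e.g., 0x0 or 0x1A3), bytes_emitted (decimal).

After char 0 ('I'=8): chars_in_quartet=1 acc=0x8 bytes_emitted=0
After char 1 ('C'=2): chars_in_quartet=2 acc=0x202 bytes_emitted=0
After char 2 ('H'=7): chars_in_quartet=3 acc=0x8087 bytes_emitted=0
After char 3 ('H'=7): chars_in_quartet=4 acc=0x2021C7 -> emit 20 21 C7, reset; bytes_emitted=3
After char 4 ('Q'=16): chars_in_quartet=1 acc=0x10 bytes_emitted=3

Answer: 1 0x10 3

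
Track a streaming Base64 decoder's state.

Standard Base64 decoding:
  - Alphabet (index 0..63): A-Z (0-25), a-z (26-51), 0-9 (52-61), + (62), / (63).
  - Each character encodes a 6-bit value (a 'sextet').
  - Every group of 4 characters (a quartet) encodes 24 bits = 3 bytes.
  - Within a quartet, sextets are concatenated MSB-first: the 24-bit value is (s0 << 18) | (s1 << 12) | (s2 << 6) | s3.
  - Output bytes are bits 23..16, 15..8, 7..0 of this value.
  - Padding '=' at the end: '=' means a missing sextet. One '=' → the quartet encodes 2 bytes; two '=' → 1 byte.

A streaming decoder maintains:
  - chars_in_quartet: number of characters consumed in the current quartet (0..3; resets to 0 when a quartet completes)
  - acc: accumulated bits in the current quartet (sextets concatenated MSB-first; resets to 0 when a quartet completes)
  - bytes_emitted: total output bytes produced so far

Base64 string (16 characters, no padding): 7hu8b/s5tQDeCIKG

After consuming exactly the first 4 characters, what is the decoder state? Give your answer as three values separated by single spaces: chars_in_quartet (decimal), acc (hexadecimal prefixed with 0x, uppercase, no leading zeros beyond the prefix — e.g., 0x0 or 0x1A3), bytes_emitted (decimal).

After char 0 ('7'=59): chars_in_quartet=1 acc=0x3B bytes_emitted=0
After char 1 ('h'=33): chars_in_quartet=2 acc=0xEE1 bytes_emitted=0
After char 2 ('u'=46): chars_in_quartet=3 acc=0x3B86E bytes_emitted=0
After char 3 ('8'=60): chars_in_quartet=4 acc=0xEE1BBC -> emit EE 1B BC, reset; bytes_emitted=3

Answer: 0 0x0 3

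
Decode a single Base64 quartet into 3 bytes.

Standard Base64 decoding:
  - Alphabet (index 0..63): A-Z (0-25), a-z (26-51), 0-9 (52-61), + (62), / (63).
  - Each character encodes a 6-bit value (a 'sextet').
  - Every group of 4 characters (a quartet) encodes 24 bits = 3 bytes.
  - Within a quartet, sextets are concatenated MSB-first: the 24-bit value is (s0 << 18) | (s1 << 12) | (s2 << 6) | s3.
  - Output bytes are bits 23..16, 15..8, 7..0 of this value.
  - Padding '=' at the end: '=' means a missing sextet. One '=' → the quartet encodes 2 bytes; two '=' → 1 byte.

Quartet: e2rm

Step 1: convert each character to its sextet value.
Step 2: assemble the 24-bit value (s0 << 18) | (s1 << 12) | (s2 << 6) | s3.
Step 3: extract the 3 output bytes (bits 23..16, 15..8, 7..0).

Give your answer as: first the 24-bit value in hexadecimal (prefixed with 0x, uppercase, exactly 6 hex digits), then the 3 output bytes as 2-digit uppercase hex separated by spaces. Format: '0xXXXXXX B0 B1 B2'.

Answer: 0x7B6AE6 7B 6A E6

Derivation:
Sextets: e=30, 2=54, r=43, m=38
24-bit: (30<<18) | (54<<12) | (43<<6) | 38
      = 0x780000 | 0x036000 | 0x000AC0 | 0x000026
      = 0x7B6AE6
Bytes: (v>>16)&0xFF=7B, (v>>8)&0xFF=6A, v&0xFF=E6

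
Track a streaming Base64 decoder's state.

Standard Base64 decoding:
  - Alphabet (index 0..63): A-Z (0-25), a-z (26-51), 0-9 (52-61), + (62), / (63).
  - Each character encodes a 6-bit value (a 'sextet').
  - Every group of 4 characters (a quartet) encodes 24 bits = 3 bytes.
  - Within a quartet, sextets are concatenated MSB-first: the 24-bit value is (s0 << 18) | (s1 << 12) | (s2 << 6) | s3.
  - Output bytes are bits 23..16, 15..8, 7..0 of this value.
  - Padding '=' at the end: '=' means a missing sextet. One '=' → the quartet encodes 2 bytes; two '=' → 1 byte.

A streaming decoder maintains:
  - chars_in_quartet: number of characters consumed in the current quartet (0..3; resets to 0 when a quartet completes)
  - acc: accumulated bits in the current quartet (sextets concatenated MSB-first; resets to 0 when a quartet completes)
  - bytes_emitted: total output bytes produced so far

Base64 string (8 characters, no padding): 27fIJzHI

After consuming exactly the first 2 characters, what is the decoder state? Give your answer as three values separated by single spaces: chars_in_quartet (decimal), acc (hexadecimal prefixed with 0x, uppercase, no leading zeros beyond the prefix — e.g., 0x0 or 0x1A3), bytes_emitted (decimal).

After char 0 ('2'=54): chars_in_quartet=1 acc=0x36 bytes_emitted=0
After char 1 ('7'=59): chars_in_quartet=2 acc=0xDBB bytes_emitted=0

Answer: 2 0xDBB 0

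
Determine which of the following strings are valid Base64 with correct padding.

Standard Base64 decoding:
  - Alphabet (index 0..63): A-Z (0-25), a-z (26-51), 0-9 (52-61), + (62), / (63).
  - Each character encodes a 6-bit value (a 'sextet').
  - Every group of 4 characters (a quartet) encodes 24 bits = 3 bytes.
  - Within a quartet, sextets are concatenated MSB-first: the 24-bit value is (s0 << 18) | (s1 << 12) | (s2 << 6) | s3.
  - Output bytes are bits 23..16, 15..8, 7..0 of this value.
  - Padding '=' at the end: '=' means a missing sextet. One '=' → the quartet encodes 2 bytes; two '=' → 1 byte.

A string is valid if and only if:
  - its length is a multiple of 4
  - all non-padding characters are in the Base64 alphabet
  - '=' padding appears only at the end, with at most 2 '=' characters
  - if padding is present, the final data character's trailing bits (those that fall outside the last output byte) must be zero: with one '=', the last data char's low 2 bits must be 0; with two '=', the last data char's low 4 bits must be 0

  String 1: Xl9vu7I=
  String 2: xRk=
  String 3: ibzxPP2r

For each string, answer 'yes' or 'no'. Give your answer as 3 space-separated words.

Answer: yes yes yes

Derivation:
String 1: 'Xl9vu7I=' → valid
String 2: 'xRk=' → valid
String 3: 'ibzxPP2r' → valid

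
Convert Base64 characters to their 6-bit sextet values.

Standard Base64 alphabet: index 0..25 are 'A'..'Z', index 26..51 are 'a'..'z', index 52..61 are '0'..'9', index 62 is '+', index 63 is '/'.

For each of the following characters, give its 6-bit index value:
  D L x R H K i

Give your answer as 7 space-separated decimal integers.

'D': A..Z range, ord('D') − ord('A') = 3
'L': A..Z range, ord('L') − ord('A') = 11
'x': a..z range, 26 + ord('x') − ord('a') = 49
'R': A..Z range, ord('R') − ord('A') = 17
'H': A..Z range, ord('H') − ord('A') = 7
'K': A..Z range, ord('K') − ord('A') = 10
'i': a..z range, 26 + ord('i') − ord('a') = 34

Answer: 3 11 49 17 7 10 34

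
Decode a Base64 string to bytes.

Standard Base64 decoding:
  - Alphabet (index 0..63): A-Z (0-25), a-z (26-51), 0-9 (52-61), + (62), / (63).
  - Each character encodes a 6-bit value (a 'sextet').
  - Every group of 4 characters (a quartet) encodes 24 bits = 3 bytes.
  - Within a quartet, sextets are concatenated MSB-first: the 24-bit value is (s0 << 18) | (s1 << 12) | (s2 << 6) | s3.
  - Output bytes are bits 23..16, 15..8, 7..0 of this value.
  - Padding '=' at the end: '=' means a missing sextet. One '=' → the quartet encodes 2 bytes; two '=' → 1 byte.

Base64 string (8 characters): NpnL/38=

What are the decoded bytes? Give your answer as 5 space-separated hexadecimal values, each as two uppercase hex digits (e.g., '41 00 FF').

Answer: 36 99 CB FF 7F

Derivation:
After char 0 ('N'=13): chars_in_quartet=1 acc=0xD bytes_emitted=0
After char 1 ('p'=41): chars_in_quartet=2 acc=0x369 bytes_emitted=0
After char 2 ('n'=39): chars_in_quartet=3 acc=0xDA67 bytes_emitted=0
After char 3 ('L'=11): chars_in_quartet=4 acc=0x3699CB -> emit 36 99 CB, reset; bytes_emitted=3
After char 4 ('/'=63): chars_in_quartet=1 acc=0x3F bytes_emitted=3
After char 5 ('3'=55): chars_in_quartet=2 acc=0xFF7 bytes_emitted=3
After char 6 ('8'=60): chars_in_quartet=3 acc=0x3FDFC bytes_emitted=3
Padding '=': partial quartet acc=0x3FDFC -> emit FF 7F; bytes_emitted=5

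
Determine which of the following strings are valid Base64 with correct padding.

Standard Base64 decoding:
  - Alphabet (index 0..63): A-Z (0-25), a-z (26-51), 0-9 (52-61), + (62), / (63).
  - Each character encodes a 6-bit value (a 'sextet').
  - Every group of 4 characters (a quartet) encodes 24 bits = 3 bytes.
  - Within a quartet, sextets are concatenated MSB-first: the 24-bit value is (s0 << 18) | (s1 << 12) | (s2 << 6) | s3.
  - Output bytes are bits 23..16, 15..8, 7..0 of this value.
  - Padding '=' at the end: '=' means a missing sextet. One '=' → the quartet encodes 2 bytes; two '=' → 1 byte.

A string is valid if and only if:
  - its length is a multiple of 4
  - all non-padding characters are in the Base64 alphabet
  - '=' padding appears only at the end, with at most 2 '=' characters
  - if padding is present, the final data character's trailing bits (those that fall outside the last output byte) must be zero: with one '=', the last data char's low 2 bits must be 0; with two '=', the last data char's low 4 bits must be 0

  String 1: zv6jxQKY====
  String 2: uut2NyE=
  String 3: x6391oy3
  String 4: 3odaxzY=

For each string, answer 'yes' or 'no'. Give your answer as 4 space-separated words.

String 1: 'zv6jxQKY====' → invalid (4 pad chars (max 2))
String 2: 'uut2NyE=' → valid
String 3: 'x6391oy3' → valid
String 4: '3odaxzY=' → valid

Answer: no yes yes yes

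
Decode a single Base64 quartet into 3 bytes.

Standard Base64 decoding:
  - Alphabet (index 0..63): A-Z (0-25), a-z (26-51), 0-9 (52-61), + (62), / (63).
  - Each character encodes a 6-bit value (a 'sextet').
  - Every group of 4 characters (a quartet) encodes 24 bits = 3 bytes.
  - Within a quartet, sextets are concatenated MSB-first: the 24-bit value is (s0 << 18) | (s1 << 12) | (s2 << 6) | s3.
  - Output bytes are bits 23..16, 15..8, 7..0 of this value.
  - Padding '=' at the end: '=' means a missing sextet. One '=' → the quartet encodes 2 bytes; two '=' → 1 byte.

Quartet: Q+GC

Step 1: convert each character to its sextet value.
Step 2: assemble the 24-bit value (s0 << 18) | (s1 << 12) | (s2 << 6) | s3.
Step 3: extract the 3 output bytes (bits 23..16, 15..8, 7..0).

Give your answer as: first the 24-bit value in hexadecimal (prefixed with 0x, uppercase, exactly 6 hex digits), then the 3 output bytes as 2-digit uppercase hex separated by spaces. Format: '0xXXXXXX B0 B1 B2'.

Sextets: Q=16, +=62, G=6, C=2
24-bit: (16<<18) | (62<<12) | (6<<6) | 2
      = 0x400000 | 0x03E000 | 0x000180 | 0x000002
      = 0x43E182
Bytes: (v>>16)&0xFF=43, (v>>8)&0xFF=E1, v&0xFF=82

Answer: 0x43E182 43 E1 82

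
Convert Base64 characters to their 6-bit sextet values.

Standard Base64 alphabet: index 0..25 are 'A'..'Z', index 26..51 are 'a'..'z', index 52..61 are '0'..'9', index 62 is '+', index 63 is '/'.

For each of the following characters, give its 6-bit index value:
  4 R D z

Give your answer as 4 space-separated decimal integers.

'4': 0..9 range, 52 + ord('4') − ord('0') = 56
'R': A..Z range, ord('R') − ord('A') = 17
'D': A..Z range, ord('D') − ord('A') = 3
'z': a..z range, 26 + ord('z') − ord('a') = 51

Answer: 56 17 3 51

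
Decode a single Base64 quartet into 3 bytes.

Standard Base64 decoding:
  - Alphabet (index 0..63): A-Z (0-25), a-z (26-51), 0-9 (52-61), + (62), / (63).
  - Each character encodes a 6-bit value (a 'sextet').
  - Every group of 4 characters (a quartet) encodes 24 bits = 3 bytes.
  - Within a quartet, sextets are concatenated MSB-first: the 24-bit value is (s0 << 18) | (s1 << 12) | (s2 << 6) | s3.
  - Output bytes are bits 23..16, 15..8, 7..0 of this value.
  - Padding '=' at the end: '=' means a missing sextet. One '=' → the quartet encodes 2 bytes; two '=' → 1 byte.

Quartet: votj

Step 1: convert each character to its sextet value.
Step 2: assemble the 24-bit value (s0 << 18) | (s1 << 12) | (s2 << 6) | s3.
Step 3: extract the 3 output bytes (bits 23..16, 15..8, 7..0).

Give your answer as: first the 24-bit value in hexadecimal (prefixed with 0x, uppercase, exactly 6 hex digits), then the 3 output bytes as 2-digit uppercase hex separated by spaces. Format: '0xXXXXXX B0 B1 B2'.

Answer: 0xBE8B63 BE 8B 63

Derivation:
Sextets: v=47, o=40, t=45, j=35
24-bit: (47<<18) | (40<<12) | (45<<6) | 35
      = 0xBC0000 | 0x028000 | 0x000B40 | 0x000023
      = 0xBE8B63
Bytes: (v>>16)&0xFF=BE, (v>>8)&0xFF=8B, v&0xFF=63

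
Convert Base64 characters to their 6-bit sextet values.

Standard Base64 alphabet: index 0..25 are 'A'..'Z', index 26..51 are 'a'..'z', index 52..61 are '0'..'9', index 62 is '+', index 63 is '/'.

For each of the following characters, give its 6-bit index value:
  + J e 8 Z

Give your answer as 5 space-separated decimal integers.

Answer: 62 9 30 60 25

Derivation:
'+': index 62
'J': A..Z range, ord('J') − ord('A') = 9
'e': a..z range, 26 + ord('e') − ord('a') = 30
'8': 0..9 range, 52 + ord('8') − ord('0') = 60
'Z': A..Z range, ord('Z') − ord('A') = 25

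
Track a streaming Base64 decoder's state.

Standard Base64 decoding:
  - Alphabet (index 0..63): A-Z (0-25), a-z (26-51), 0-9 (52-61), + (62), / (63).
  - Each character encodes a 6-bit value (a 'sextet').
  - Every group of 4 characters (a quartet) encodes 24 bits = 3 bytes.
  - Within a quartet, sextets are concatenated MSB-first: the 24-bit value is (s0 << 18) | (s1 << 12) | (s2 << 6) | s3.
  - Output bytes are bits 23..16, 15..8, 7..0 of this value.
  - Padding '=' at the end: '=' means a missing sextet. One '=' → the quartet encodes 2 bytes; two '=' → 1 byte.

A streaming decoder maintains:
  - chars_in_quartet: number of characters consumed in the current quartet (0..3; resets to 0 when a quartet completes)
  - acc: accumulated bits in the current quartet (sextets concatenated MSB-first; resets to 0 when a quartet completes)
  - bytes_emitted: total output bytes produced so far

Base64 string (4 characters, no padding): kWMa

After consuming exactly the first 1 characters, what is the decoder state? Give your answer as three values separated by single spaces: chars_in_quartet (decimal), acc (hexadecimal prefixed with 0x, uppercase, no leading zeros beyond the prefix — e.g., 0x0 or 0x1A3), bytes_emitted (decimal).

Answer: 1 0x24 0

Derivation:
After char 0 ('k'=36): chars_in_quartet=1 acc=0x24 bytes_emitted=0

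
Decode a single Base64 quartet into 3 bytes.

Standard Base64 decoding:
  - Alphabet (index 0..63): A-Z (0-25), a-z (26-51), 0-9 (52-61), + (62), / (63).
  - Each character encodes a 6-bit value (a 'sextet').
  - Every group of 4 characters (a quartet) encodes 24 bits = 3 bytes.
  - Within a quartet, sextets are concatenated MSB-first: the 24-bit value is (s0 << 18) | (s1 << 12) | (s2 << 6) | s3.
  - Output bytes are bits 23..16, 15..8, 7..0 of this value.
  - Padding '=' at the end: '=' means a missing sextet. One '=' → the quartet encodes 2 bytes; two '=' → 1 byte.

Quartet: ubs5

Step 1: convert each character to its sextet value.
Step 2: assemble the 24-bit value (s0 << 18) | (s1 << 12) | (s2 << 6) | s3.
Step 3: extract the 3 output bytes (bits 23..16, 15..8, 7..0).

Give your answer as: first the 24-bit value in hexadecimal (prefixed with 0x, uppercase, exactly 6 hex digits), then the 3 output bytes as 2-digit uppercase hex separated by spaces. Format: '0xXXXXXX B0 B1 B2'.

Sextets: u=46, b=27, s=44, 5=57
24-bit: (46<<18) | (27<<12) | (44<<6) | 57
      = 0xB80000 | 0x01B000 | 0x000B00 | 0x000039
      = 0xB9BB39
Bytes: (v>>16)&0xFF=B9, (v>>8)&0xFF=BB, v&0xFF=39

Answer: 0xB9BB39 B9 BB 39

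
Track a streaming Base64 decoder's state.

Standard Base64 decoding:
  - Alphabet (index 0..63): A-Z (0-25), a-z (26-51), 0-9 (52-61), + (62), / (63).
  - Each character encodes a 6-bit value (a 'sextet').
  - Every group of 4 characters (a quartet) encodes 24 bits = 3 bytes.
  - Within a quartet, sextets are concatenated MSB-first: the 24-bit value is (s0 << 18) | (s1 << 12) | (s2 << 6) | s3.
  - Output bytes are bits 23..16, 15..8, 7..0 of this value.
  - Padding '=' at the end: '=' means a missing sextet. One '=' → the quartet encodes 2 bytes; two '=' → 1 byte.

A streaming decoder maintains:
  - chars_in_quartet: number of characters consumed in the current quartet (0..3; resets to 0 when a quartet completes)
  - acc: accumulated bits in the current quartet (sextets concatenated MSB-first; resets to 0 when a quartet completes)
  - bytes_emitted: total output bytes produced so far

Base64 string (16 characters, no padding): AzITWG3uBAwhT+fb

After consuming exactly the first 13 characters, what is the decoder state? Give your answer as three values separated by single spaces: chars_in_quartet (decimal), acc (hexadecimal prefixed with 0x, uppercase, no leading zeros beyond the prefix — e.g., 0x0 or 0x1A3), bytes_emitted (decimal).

Answer: 1 0x13 9

Derivation:
After char 0 ('A'=0): chars_in_quartet=1 acc=0x0 bytes_emitted=0
After char 1 ('z'=51): chars_in_quartet=2 acc=0x33 bytes_emitted=0
After char 2 ('I'=8): chars_in_quartet=3 acc=0xCC8 bytes_emitted=0
After char 3 ('T'=19): chars_in_quartet=4 acc=0x33213 -> emit 03 32 13, reset; bytes_emitted=3
After char 4 ('W'=22): chars_in_quartet=1 acc=0x16 bytes_emitted=3
After char 5 ('G'=6): chars_in_quartet=2 acc=0x586 bytes_emitted=3
After char 6 ('3'=55): chars_in_quartet=3 acc=0x161B7 bytes_emitted=3
After char 7 ('u'=46): chars_in_quartet=4 acc=0x586DEE -> emit 58 6D EE, reset; bytes_emitted=6
After char 8 ('B'=1): chars_in_quartet=1 acc=0x1 bytes_emitted=6
After char 9 ('A'=0): chars_in_quartet=2 acc=0x40 bytes_emitted=6
After char 10 ('w'=48): chars_in_quartet=3 acc=0x1030 bytes_emitted=6
After char 11 ('h'=33): chars_in_quartet=4 acc=0x40C21 -> emit 04 0C 21, reset; bytes_emitted=9
After char 12 ('T'=19): chars_in_quartet=1 acc=0x13 bytes_emitted=9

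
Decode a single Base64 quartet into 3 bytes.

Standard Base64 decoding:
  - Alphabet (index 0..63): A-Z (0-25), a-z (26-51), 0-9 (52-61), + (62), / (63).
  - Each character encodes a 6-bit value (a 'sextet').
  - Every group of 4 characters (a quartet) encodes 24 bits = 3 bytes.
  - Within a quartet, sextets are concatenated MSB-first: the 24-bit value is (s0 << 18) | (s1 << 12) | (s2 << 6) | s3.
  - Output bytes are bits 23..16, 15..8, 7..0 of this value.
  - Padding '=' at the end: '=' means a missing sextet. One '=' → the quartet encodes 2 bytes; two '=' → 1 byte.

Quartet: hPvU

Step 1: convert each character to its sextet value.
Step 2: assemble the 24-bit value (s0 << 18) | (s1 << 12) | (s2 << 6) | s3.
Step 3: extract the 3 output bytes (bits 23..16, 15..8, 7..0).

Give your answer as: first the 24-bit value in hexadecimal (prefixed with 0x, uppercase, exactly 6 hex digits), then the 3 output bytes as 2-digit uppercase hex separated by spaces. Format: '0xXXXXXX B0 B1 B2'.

Answer: 0x84FBD4 84 FB D4

Derivation:
Sextets: h=33, P=15, v=47, U=20
24-bit: (33<<18) | (15<<12) | (47<<6) | 20
      = 0x840000 | 0x00F000 | 0x000BC0 | 0x000014
      = 0x84FBD4
Bytes: (v>>16)&0xFF=84, (v>>8)&0xFF=FB, v&0xFF=D4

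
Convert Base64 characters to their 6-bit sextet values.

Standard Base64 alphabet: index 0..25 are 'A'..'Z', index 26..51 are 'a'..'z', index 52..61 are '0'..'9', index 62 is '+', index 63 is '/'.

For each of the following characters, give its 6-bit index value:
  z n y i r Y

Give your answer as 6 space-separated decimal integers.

'z': a..z range, 26 + ord('z') − ord('a') = 51
'n': a..z range, 26 + ord('n') − ord('a') = 39
'y': a..z range, 26 + ord('y') − ord('a') = 50
'i': a..z range, 26 + ord('i') − ord('a') = 34
'r': a..z range, 26 + ord('r') − ord('a') = 43
'Y': A..Z range, ord('Y') − ord('A') = 24

Answer: 51 39 50 34 43 24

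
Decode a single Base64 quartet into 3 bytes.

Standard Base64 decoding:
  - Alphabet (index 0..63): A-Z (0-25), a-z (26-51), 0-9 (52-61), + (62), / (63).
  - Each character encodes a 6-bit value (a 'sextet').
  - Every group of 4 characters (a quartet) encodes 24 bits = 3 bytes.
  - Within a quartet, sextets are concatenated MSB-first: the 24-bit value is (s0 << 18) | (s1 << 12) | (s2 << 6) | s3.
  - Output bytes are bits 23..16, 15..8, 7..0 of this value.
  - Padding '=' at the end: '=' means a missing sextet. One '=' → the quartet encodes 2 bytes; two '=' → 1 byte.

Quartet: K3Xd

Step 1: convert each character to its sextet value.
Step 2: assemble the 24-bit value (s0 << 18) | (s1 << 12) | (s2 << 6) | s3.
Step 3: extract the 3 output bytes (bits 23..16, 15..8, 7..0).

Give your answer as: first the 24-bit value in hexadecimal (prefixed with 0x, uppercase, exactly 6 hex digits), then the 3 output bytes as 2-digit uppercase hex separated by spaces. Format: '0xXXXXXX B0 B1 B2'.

Answer: 0x2B75DD 2B 75 DD

Derivation:
Sextets: K=10, 3=55, X=23, d=29
24-bit: (10<<18) | (55<<12) | (23<<6) | 29
      = 0x280000 | 0x037000 | 0x0005C0 | 0x00001D
      = 0x2B75DD
Bytes: (v>>16)&0xFF=2B, (v>>8)&0xFF=75, v&0xFF=DD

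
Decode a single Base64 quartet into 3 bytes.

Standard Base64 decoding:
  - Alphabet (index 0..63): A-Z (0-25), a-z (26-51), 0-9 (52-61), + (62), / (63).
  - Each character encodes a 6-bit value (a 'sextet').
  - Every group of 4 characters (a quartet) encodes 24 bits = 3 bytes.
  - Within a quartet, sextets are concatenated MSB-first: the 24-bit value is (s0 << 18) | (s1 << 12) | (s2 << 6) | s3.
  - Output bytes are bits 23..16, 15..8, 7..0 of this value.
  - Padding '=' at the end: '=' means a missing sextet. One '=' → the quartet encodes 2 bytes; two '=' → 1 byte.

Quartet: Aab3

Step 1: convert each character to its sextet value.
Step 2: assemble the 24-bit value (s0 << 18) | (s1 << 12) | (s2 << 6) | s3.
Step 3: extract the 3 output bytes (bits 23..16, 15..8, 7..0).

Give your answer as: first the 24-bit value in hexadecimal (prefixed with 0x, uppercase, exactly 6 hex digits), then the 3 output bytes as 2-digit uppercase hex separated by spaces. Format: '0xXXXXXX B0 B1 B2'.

Sextets: A=0, a=26, b=27, 3=55
24-bit: (0<<18) | (26<<12) | (27<<6) | 55
      = 0x000000 | 0x01A000 | 0x0006C0 | 0x000037
      = 0x01A6F7
Bytes: (v>>16)&0xFF=01, (v>>8)&0xFF=A6, v&0xFF=F7

Answer: 0x01A6F7 01 A6 F7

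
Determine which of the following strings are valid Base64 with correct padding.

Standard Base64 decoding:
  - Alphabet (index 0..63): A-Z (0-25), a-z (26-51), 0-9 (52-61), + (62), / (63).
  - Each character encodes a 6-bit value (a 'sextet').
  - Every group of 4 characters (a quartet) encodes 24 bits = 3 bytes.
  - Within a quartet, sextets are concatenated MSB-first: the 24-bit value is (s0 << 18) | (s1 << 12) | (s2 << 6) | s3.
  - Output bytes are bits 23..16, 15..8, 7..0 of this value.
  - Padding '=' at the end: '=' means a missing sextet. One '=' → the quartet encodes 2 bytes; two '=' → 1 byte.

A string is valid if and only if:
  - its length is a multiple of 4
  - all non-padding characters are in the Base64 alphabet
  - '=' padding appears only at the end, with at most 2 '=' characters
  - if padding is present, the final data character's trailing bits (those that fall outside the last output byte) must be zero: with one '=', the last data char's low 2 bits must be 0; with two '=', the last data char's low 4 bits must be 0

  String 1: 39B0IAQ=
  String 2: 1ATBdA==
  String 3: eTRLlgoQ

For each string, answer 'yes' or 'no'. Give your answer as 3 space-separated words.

Answer: yes yes yes

Derivation:
String 1: '39B0IAQ=' → valid
String 2: '1ATBdA==' → valid
String 3: 'eTRLlgoQ' → valid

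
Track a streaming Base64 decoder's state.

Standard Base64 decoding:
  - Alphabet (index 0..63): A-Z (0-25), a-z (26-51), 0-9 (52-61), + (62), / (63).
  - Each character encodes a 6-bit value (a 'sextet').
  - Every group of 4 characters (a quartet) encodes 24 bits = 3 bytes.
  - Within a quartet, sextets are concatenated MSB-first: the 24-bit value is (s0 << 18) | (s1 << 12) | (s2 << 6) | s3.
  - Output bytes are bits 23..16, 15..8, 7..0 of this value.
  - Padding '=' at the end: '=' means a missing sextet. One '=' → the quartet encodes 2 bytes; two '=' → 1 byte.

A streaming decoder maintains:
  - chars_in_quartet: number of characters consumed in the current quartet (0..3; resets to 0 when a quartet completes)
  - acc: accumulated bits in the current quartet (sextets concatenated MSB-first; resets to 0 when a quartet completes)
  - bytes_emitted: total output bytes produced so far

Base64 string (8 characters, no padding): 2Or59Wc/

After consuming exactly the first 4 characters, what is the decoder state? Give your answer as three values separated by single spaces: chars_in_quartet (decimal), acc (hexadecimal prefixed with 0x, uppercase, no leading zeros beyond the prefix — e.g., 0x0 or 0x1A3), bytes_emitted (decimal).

Answer: 0 0x0 3

Derivation:
After char 0 ('2'=54): chars_in_quartet=1 acc=0x36 bytes_emitted=0
After char 1 ('O'=14): chars_in_quartet=2 acc=0xD8E bytes_emitted=0
After char 2 ('r'=43): chars_in_quartet=3 acc=0x363AB bytes_emitted=0
After char 3 ('5'=57): chars_in_quartet=4 acc=0xD8EAF9 -> emit D8 EA F9, reset; bytes_emitted=3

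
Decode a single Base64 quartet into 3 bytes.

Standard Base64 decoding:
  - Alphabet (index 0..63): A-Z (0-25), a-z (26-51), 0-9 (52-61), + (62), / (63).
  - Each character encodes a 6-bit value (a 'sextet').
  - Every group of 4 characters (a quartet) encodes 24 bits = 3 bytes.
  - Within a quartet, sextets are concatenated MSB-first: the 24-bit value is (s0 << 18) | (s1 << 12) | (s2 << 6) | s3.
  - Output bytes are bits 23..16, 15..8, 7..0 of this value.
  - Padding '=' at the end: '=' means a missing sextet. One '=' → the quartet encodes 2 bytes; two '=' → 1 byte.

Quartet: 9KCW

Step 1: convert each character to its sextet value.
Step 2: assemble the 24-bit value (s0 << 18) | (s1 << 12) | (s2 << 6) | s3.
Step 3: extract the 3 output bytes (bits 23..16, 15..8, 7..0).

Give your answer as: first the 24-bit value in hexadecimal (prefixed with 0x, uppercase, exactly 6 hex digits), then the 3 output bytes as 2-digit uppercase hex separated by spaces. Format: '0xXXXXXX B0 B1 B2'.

Sextets: 9=61, K=10, C=2, W=22
24-bit: (61<<18) | (10<<12) | (2<<6) | 22
      = 0xF40000 | 0x00A000 | 0x000080 | 0x000016
      = 0xF4A096
Bytes: (v>>16)&0xFF=F4, (v>>8)&0xFF=A0, v&0xFF=96

Answer: 0xF4A096 F4 A0 96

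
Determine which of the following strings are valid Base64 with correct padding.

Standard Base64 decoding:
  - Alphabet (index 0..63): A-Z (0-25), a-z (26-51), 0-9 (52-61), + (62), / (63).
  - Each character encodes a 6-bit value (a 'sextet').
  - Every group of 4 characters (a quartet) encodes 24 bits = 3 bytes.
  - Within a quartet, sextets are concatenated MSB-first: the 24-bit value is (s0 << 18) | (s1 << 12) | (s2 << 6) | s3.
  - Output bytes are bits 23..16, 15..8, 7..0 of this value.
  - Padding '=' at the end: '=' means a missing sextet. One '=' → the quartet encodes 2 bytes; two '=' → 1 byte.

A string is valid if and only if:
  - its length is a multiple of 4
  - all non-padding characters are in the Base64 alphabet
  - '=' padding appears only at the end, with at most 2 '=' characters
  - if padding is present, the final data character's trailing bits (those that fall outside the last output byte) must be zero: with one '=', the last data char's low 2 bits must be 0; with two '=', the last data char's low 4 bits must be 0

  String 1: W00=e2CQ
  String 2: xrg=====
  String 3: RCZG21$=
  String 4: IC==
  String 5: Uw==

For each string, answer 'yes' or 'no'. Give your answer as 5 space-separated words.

Answer: no no no no yes

Derivation:
String 1: 'W00=e2CQ' → invalid (bad char(s): ['=']; '=' in middle)
String 2: 'xrg=====' → invalid (5 pad chars (max 2))
String 3: 'RCZG21$=' → invalid (bad char(s): ['$'])
String 4: 'IC==' → invalid (bad trailing bits)
String 5: 'Uw==' → valid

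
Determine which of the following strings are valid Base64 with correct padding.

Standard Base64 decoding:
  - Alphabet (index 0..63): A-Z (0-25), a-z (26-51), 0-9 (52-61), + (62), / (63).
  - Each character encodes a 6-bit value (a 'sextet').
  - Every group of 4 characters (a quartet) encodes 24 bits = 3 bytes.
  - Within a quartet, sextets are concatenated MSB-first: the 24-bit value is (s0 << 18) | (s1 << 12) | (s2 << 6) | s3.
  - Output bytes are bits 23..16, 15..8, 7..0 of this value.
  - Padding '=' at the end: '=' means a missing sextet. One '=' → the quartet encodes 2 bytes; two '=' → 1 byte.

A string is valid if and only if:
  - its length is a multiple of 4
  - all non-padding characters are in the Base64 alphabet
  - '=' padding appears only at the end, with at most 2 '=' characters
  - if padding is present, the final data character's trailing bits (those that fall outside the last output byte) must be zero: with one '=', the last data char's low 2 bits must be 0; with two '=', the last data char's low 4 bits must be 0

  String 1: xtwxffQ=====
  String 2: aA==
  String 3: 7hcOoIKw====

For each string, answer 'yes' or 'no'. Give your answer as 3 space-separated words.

Answer: no yes no

Derivation:
String 1: 'xtwxffQ=====' → invalid (5 pad chars (max 2))
String 2: 'aA==' → valid
String 3: '7hcOoIKw====' → invalid (4 pad chars (max 2))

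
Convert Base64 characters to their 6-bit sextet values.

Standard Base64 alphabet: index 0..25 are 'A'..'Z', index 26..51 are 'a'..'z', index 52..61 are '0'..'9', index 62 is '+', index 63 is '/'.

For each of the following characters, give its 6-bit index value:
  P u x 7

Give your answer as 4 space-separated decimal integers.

Answer: 15 46 49 59

Derivation:
'P': A..Z range, ord('P') − ord('A') = 15
'u': a..z range, 26 + ord('u') − ord('a') = 46
'x': a..z range, 26 + ord('x') − ord('a') = 49
'7': 0..9 range, 52 + ord('7') − ord('0') = 59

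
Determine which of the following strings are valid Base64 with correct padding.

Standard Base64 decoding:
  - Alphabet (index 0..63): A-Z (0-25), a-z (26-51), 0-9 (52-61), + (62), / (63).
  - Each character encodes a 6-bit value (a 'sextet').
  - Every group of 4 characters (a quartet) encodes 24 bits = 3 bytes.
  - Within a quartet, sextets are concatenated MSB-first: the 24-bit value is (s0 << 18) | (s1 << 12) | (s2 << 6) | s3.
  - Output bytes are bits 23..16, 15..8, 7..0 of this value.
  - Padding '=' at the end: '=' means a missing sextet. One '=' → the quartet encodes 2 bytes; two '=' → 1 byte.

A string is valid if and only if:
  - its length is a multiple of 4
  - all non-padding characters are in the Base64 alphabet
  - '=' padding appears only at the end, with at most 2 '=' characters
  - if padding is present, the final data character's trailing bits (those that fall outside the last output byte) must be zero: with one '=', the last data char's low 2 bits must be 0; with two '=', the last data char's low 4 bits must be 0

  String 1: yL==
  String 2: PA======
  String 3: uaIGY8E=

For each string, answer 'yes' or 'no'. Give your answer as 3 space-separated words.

String 1: 'yL==' → invalid (bad trailing bits)
String 2: 'PA======' → invalid (6 pad chars (max 2))
String 3: 'uaIGY8E=' → valid

Answer: no no yes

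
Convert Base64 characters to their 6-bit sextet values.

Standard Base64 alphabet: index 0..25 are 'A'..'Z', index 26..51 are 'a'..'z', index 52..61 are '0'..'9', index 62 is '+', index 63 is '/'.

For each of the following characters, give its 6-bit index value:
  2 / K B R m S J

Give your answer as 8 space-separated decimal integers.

Answer: 54 63 10 1 17 38 18 9

Derivation:
'2': 0..9 range, 52 + ord('2') − ord('0') = 54
'/': index 63
'K': A..Z range, ord('K') − ord('A') = 10
'B': A..Z range, ord('B') − ord('A') = 1
'R': A..Z range, ord('R') − ord('A') = 17
'm': a..z range, 26 + ord('m') − ord('a') = 38
'S': A..Z range, ord('S') − ord('A') = 18
'J': A..Z range, ord('J') − ord('A') = 9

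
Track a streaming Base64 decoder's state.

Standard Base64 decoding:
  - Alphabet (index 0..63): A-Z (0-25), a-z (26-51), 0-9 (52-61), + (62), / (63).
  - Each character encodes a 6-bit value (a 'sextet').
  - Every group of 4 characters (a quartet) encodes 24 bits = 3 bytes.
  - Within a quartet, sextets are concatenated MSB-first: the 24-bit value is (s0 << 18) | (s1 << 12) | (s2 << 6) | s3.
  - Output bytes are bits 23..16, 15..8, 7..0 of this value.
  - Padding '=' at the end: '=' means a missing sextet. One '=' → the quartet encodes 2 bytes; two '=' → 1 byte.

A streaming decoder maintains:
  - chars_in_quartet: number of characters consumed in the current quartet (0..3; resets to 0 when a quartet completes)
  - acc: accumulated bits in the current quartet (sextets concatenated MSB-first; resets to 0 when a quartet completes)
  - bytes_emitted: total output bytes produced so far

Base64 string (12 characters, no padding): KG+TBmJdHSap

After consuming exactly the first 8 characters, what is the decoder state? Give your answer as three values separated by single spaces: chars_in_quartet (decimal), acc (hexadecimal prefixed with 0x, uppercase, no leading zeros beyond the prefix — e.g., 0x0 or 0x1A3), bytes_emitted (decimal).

After char 0 ('K'=10): chars_in_quartet=1 acc=0xA bytes_emitted=0
After char 1 ('G'=6): chars_in_quartet=2 acc=0x286 bytes_emitted=0
After char 2 ('+'=62): chars_in_quartet=3 acc=0xA1BE bytes_emitted=0
After char 3 ('T'=19): chars_in_quartet=4 acc=0x286F93 -> emit 28 6F 93, reset; bytes_emitted=3
After char 4 ('B'=1): chars_in_quartet=1 acc=0x1 bytes_emitted=3
After char 5 ('m'=38): chars_in_quartet=2 acc=0x66 bytes_emitted=3
After char 6 ('J'=9): chars_in_quartet=3 acc=0x1989 bytes_emitted=3
After char 7 ('d'=29): chars_in_quartet=4 acc=0x6625D -> emit 06 62 5D, reset; bytes_emitted=6

Answer: 0 0x0 6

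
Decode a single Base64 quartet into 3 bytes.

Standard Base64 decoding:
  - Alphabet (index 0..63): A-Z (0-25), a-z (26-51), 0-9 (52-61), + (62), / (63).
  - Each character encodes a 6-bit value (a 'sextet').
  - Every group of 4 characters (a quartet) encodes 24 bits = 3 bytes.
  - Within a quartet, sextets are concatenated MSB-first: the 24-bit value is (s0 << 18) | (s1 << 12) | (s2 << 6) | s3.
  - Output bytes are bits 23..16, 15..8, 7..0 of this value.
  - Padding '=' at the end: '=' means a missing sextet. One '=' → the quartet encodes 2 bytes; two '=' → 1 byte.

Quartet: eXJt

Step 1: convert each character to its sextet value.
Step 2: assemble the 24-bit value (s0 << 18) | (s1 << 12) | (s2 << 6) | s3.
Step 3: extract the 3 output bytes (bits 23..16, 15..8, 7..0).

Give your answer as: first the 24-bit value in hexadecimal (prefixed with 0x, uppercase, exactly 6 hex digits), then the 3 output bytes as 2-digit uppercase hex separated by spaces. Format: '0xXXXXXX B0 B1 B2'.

Sextets: e=30, X=23, J=9, t=45
24-bit: (30<<18) | (23<<12) | (9<<6) | 45
      = 0x780000 | 0x017000 | 0x000240 | 0x00002D
      = 0x79726D
Bytes: (v>>16)&0xFF=79, (v>>8)&0xFF=72, v&0xFF=6D

Answer: 0x79726D 79 72 6D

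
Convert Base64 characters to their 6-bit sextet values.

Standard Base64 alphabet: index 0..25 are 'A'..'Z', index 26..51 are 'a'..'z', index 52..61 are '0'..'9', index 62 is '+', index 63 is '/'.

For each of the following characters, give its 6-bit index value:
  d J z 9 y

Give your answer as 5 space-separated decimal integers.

'd': a..z range, 26 + ord('d') − ord('a') = 29
'J': A..Z range, ord('J') − ord('A') = 9
'z': a..z range, 26 + ord('z') − ord('a') = 51
'9': 0..9 range, 52 + ord('9') − ord('0') = 61
'y': a..z range, 26 + ord('y') − ord('a') = 50

Answer: 29 9 51 61 50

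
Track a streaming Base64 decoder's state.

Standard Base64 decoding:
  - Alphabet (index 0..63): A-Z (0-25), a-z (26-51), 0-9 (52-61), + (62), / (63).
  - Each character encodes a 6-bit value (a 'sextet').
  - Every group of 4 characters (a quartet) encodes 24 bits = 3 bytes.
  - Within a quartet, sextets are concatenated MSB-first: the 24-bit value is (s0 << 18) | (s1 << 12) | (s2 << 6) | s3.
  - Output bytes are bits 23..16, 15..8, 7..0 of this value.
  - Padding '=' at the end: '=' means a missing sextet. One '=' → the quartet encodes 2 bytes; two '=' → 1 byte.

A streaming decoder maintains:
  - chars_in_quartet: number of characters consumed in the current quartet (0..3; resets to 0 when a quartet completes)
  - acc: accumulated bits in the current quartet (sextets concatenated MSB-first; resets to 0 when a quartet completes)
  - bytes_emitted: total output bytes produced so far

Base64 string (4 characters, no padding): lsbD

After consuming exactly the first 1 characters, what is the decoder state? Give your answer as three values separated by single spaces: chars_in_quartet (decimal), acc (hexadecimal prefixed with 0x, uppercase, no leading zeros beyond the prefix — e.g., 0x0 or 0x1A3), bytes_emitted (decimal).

Answer: 1 0x25 0

Derivation:
After char 0 ('l'=37): chars_in_quartet=1 acc=0x25 bytes_emitted=0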